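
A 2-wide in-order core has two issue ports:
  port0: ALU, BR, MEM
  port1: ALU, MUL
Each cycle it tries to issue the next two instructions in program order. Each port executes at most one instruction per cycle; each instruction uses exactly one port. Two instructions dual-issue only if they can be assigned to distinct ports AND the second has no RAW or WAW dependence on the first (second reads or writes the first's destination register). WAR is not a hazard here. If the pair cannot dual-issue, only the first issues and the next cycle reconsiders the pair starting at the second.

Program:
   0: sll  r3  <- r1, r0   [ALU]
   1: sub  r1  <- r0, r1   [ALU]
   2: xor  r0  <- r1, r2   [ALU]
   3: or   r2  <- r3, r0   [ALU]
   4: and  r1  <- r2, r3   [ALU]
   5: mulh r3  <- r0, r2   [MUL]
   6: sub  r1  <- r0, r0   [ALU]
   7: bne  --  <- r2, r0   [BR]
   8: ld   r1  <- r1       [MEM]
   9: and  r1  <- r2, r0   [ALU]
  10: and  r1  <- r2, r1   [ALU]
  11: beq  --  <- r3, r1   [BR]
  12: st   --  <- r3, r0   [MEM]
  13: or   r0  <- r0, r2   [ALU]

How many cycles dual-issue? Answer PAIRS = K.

PAIRS = 4

#0 head=0: sll.ALU sub.ALU i0,i1 pair
#1 head=2: xor.ALU i2 RAW r0
#2 head=3: or.ALU i3 RAW r2
#3 head=4: and.ALU mulh.MUL i4,i5 pair
#4 head=6: sub.ALU bne.BR i6,i7 pair
#5 head=8: ld.MEM i8 WAW r1
#6 head=9: and.ALU i9 RAW+WAW r1
#7 head=10: and.ALU i10 RAW r1
#8 head=11: beq.BR i11 no-port BR/MEM
#9 head=12: st.MEM or.ALU i12,i13 pair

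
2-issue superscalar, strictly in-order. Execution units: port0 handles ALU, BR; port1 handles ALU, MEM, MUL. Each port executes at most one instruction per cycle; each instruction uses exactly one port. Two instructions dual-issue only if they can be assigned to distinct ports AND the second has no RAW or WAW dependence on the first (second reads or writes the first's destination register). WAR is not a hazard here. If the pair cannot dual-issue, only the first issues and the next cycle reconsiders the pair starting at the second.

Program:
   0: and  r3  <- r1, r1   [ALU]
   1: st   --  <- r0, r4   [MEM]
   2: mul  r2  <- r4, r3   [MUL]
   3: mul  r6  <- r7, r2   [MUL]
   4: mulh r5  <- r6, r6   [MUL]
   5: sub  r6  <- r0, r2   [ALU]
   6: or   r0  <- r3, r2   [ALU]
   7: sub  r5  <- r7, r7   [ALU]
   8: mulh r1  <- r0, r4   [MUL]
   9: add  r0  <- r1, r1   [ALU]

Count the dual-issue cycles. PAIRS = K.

t=0 i0/i1:and.ALU;st.MEM ; 2-wide
t=1 i2:mul.MUL ; no-port MUL/MUL
t=2 i3:mul.MUL ; no-port MUL/MUL
t=3 i4/i5:mulh.MUL;sub.ALU ; 2-wide
t=4 i6/i7:or.ALU;sub.ALU ; 2-wide
t=5 i8:mulh.MUL ; RAW r1
t=6 i9:add.ALU ; tail

PAIRS = 3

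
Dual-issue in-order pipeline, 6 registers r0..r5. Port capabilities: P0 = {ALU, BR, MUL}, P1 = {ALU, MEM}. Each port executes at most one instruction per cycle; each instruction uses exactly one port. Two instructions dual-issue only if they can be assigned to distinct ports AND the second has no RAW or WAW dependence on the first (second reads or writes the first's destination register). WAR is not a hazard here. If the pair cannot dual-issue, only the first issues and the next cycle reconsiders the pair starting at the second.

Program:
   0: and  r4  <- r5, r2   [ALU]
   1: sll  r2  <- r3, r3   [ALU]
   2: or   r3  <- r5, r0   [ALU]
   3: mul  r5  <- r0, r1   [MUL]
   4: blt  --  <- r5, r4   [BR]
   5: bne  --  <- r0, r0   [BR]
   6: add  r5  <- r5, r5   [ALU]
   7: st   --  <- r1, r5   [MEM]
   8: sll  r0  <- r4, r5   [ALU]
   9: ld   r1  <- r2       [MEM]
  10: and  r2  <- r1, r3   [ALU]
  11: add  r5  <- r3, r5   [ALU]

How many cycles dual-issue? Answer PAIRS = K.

#0 head=0: and;sll i0,i1 2-wide
#1 head=2: or;mul i2,i3 2-wide
#2 head=4: blt i4 no-port BR/BR
#3 head=5: bne;add i5,i6 2-wide
#4 head=7: st;sll i7,i8 2-wide
#5 head=9: ld i9 RAW r1
#6 head=10: and;add i10,i11 2-wide

PAIRS = 5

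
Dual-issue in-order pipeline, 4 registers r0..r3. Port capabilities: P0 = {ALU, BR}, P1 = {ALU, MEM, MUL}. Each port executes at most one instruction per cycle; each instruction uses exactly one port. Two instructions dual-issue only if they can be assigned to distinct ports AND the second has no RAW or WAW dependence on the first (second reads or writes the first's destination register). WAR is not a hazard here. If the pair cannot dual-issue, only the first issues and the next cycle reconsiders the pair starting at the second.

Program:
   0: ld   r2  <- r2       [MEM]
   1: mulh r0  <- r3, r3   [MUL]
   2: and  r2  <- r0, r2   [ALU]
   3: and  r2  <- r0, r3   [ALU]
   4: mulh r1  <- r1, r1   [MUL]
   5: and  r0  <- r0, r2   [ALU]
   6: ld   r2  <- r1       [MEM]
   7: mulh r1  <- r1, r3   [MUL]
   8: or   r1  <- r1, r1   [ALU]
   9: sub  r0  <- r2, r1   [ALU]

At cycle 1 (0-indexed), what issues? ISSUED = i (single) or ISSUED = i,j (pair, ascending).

  cy0 -> i0 (ld) no-port MEM/MUL
  cy1 -> i1 (mulh) RAW r0
  cy2 -> i2 (and) WAW r2
  cy3 -> i3/i4 (and mulh) dual
  cy4 -> i5/i6 (and ld) dual
  cy5 -> i7 (mulh) RAW+WAW r1
  cy6 -> i8 (or) RAW r1
  cy7 -> i9 (sub) tail

ISSUED = 1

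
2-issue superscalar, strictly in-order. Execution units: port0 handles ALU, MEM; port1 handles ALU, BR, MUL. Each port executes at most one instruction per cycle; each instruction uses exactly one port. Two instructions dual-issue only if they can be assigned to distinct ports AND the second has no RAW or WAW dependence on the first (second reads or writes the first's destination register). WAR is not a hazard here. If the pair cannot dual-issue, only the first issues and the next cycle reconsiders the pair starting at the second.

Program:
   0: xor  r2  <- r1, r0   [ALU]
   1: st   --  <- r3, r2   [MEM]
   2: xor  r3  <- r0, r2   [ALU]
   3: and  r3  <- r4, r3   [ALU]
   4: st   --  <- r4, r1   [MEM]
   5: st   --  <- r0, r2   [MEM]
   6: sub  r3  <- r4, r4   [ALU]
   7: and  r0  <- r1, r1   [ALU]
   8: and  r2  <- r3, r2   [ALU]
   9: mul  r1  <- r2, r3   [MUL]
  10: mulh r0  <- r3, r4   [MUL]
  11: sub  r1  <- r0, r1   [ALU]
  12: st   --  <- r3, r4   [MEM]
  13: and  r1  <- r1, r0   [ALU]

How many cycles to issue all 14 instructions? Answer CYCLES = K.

0. xor @i0  | RAW r2
1. st;xor @i1/i2  | 2-wide
2. and;st @i3/i4  | 2-wide
3. st;sub @i5/i6  | 2-wide
4. and;and @i7/i8  | 2-wide
5. mul @i9  | no-port MUL/MUL
6. mulh @i10  | RAW r0
7. sub;st @i11/i12  | 2-wide
8. and @i13  | tail

CYCLES = 9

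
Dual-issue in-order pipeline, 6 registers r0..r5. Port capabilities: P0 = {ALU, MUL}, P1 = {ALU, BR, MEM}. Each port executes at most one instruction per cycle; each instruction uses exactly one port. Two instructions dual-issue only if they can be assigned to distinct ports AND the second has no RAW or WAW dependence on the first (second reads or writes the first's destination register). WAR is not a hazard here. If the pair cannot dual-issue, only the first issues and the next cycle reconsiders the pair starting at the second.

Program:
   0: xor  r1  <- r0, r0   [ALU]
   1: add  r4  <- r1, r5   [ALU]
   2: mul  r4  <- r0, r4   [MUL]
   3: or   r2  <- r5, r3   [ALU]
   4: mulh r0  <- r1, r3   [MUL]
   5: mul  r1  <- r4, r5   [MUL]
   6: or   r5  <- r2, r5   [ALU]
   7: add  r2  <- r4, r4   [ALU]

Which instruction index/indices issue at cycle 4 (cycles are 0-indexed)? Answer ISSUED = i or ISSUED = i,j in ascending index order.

t=0 i0:xor ; RAW r1
t=1 i1:add ; RAW+WAW r4
t=2 i2&i3:mul/or ; dual
t=3 i4:mulh ; no-port MUL/MUL
t=4 i5&i6:mul/or ; dual
t=5 i7:add ; tail

ISSUED = 5,6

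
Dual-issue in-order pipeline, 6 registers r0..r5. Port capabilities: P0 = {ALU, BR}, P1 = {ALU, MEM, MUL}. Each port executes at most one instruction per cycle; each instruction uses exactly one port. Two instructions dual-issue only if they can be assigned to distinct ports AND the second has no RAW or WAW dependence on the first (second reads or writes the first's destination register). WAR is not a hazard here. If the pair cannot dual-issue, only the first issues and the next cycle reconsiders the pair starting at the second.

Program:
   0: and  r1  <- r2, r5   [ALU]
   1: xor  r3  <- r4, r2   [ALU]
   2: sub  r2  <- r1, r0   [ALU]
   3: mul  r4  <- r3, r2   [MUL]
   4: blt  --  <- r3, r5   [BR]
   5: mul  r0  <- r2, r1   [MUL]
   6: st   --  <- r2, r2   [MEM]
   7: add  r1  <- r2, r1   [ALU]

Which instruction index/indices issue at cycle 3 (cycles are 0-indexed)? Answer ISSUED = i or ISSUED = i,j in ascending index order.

ISSUED = 5

c0: i0&i1 and+xor  pair
c1: i2 sub  RAW r2
c2: i3&i4 mul+blt  pair
c3: i5 mul  no-port MUL/MEM
c4: i6&i7 st+add  pair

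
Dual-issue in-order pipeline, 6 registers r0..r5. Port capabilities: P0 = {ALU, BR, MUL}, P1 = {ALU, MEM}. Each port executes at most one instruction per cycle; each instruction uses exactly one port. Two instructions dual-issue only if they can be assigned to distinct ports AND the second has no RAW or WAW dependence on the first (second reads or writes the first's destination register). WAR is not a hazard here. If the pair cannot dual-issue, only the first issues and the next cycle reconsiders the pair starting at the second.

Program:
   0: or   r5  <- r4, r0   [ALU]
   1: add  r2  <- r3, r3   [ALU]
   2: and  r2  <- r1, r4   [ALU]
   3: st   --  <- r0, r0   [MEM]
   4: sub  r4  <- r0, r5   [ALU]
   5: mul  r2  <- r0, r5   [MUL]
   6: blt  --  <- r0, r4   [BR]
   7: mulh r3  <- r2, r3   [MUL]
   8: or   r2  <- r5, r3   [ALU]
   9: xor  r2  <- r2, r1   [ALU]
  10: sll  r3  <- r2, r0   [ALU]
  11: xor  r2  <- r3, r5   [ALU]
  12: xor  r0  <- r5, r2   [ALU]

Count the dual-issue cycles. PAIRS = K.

PAIRS = 3

#0 head=0: or.ALU add.ALU i0/i1 2-wide
#1 head=2: and.ALU st.MEM i2/i3 2-wide
#2 head=4: sub.ALU mul.MUL i4/i5 2-wide
#3 head=6: blt.BR i6 no-port BR/MUL
#4 head=7: mulh.MUL i7 RAW r3
#5 head=8: or.ALU i8 RAW+WAW r2
#6 head=9: xor.ALU i9 RAW r2
#7 head=10: sll.ALU i10 RAW r3
#8 head=11: xor.ALU i11 RAW r2
#9 head=12: xor.ALU i12 tail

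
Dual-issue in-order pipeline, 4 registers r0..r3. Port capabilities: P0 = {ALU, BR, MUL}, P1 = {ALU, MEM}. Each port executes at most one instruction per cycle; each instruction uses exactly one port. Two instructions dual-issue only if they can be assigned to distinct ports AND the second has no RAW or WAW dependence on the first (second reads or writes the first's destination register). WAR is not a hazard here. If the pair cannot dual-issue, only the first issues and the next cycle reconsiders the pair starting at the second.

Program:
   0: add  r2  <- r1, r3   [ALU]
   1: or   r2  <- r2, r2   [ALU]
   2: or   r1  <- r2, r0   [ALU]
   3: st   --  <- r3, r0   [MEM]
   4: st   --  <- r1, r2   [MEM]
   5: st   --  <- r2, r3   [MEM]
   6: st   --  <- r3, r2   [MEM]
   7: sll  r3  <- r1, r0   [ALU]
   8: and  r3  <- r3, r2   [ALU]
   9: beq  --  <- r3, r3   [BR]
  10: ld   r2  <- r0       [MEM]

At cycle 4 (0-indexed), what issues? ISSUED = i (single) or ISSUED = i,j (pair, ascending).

ISSUED = 5

t=0 i0:add.ALU ; RAW+WAW r2
t=1 i1:or.ALU ; RAW r2
t=2 i2+i3:or.ALU+st.MEM ; pair
t=3 i4:st.MEM ; no-port MEM/MEM
t=4 i5:st.MEM ; no-port MEM/MEM
t=5 i6+i7:st.MEM+sll.ALU ; pair
t=6 i8:and.ALU ; RAW r3
t=7 i9+i10:beq.BR+ld.MEM ; pair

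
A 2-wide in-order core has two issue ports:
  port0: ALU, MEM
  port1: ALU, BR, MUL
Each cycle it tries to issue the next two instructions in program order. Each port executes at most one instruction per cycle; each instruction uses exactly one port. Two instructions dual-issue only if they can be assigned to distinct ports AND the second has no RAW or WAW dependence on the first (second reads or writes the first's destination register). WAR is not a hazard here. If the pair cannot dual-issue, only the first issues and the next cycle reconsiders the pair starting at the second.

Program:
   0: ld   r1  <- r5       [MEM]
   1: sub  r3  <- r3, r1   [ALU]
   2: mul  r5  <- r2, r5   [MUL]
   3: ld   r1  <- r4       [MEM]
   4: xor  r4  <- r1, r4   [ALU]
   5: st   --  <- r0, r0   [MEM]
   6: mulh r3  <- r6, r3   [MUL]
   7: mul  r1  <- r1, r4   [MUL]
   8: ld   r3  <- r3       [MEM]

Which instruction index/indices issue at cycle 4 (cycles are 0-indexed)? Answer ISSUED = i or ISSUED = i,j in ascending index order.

0. ld @i0  | RAW r1
1. sub+mul @i1,i2  | pair
2. ld @i3  | RAW r1
3. xor+st @i4,i5  | pair
4. mulh @i6  | no-port MUL/MUL
5. mul+ld @i7,i8  | pair

ISSUED = 6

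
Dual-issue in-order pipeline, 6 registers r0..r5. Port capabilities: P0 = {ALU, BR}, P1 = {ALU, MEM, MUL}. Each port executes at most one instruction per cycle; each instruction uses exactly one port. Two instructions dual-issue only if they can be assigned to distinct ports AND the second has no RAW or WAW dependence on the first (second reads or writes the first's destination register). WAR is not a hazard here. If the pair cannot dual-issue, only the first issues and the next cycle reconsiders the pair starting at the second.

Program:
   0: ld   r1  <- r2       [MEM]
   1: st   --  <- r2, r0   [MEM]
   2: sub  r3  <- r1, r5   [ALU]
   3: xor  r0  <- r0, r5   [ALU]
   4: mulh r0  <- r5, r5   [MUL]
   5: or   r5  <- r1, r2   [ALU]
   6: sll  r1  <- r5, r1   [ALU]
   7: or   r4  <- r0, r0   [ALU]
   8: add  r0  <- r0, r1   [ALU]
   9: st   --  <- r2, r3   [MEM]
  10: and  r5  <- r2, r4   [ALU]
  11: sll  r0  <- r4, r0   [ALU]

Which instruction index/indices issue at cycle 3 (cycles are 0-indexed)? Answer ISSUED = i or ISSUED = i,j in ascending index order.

ISSUED = 4,5

c0: i0 ld.MEM  no-port MEM/MEM
c1: i1/i2 st.MEM/sub.ALU  2-wide
c2: i3 xor.ALU  WAW r0
c3: i4/i5 mulh.MUL/or.ALU  2-wide
c4: i6/i7 sll.ALU/or.ALU  2-wide
c5: i8/i9 add.ALU/st.MEM  2-wide
c6: i10/i11 and.ALU/sll.ALU  2-wide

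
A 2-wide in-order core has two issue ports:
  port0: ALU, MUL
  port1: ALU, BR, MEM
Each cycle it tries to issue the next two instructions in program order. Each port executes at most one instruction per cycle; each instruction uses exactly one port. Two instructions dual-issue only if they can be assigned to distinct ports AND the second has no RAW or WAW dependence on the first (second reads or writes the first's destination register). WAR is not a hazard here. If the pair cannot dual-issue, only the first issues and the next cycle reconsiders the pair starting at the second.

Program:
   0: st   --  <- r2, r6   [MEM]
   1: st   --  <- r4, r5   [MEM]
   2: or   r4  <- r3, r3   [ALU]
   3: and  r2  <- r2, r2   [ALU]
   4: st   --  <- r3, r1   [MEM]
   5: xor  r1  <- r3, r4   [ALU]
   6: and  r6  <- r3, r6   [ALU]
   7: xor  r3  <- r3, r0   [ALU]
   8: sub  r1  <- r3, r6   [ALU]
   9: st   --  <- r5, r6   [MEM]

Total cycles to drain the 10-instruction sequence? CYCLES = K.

0. st @i0  | no-port MEM/MEM
1. st+or @i1+i2  | 2-wide
2. and+st @i3+i4  | 2-wide
3. xor+and @i5+i6  | 2-wide
4. xor @i7  | RAW r3
5. sub+st @i8+i9  | 2-wide

CYCLES = 6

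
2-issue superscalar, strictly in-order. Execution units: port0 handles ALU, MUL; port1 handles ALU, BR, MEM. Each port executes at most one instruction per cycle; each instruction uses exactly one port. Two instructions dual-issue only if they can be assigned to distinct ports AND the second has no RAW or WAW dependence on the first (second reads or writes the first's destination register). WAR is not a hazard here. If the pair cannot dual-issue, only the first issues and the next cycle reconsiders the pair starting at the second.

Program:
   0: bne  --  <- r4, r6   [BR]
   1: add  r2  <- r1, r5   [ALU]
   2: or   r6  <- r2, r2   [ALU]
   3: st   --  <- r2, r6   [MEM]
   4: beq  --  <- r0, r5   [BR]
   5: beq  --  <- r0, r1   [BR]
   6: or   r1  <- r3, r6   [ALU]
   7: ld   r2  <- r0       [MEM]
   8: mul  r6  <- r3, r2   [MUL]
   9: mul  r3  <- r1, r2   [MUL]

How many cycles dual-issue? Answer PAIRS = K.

  cy0 -> i0&i1 (bne+add) dual
  cy1 -> i2 (or) RAW r6
  cy2 -> i3 (st) no-port MEM/BR
  cy3 -> i4 (beq) no-port BR/BR
  cy4 -> i5&i6 (beq+or) dual
  cy5 -> i7 (ld) RAW r2
  cy6 -> i8 (mul) no-port MUL/MUL
  cy7 -> i9 (mul) tail

PAIRS = 2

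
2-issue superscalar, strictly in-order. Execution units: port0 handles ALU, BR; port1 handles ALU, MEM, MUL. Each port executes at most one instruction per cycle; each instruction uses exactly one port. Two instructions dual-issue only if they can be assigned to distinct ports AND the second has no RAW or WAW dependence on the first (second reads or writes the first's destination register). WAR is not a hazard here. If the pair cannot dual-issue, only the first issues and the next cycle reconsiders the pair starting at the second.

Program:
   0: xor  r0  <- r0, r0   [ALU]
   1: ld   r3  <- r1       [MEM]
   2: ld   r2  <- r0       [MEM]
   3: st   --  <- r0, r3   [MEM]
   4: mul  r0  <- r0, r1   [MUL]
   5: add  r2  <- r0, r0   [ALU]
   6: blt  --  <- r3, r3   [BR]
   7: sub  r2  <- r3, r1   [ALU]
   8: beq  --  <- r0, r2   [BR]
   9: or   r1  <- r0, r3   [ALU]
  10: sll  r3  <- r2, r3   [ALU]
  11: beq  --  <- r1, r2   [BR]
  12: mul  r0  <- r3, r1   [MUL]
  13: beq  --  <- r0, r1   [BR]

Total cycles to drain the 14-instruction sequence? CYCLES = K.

CYCLES = 10

  cy0 -> i0+i1 (xor.ALU;ld.MEM) 2-wide
  cy1 -> i2 (ld.MEM) no-port MEM/MEM
  cy2 -> i3 (st.MEM) no-port MEM/MUL
  cy3 -> i4 (mul.MUL) RAW r0
  cy4 -> i5+i6 (add.ALU;blt.BR) 2-wide
  cy5 -> i7 (sub.ALU) RAW r2
  cy6 -> i8+i9 (beq.BR;or.ALU) 2-wide
  cy7 -> i10+i11 (sll.ALU;beq.BR) 2-wide
  cy8 -> i12 (mul.MUL) RAW r0
  cy9 -> i13 (beq.BR) tail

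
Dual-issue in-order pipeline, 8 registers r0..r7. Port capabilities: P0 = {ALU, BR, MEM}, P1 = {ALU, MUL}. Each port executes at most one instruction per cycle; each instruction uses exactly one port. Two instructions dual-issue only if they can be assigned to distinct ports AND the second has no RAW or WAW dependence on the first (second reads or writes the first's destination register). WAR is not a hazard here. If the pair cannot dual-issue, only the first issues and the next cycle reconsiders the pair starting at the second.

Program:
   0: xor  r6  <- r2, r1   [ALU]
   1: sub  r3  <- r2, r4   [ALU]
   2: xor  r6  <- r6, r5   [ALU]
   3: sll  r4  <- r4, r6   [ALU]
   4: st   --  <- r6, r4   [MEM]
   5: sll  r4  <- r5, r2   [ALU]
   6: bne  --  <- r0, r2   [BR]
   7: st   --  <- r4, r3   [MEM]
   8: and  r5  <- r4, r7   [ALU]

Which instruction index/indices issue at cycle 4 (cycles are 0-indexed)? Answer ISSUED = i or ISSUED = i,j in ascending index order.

ISSUED = 6

#0 head=0: xor/sub i0,i1 dual
#1 head=2: xor i2 RAW r6
#2 head=3: sll i3 RAW r4
#3 head=4: st/sll i4,i5 dual
#4 head=6: bne i6 no-port BR/MEM
#5 head=7: st/and i7,i8 dual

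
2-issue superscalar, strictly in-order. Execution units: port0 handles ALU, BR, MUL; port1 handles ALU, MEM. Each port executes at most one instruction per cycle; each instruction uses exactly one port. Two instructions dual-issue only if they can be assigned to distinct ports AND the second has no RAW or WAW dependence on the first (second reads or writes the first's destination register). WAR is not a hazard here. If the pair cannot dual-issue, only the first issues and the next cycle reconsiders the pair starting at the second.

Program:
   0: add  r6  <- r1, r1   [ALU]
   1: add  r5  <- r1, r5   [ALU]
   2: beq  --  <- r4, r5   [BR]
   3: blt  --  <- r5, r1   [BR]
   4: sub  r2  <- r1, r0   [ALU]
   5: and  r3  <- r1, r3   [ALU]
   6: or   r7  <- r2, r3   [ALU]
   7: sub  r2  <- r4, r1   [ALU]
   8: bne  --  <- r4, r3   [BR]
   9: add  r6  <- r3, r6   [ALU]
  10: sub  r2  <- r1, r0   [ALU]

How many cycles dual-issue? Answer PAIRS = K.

PAIRS = 4

#0 head=0: add add i0/i1 pair
#1 head=2: beq i2 no-port BR/BR
#2 head=3: blt sub i3/i4 pair
#3 head=5: and i5 RAW r3
#4 head=6: or sub i6/i7 pair
#5 head=8: bne add i8/i9 pair
#6 head=10: sub i10 tail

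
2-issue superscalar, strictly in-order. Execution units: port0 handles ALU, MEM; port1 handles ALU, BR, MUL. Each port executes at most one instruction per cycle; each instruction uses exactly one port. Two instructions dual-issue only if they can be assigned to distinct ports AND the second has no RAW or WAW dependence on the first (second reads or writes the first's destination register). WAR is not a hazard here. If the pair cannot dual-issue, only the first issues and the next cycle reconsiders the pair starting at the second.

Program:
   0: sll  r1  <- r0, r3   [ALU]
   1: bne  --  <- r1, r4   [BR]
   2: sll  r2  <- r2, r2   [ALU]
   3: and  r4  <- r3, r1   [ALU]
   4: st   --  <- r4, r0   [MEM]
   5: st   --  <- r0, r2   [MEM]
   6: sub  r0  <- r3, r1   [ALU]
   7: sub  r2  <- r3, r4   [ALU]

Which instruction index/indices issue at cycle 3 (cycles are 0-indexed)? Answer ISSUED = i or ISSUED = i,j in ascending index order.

  cy0 -> i0 (sll.ALU) RAW r1
  cy1 -> i1,i2 (bne.BR sll.ALU) pair
  cy2 -> i3 (and.ALU) RAW r4
  cy3 -> i4 (st.MEM) no-port MEM/MEM
  cy4 -> i5,i6 (st.MEM sub.ALU) pair
  cy5 -> i7 (sub.ALU) tail

ISSUED = 4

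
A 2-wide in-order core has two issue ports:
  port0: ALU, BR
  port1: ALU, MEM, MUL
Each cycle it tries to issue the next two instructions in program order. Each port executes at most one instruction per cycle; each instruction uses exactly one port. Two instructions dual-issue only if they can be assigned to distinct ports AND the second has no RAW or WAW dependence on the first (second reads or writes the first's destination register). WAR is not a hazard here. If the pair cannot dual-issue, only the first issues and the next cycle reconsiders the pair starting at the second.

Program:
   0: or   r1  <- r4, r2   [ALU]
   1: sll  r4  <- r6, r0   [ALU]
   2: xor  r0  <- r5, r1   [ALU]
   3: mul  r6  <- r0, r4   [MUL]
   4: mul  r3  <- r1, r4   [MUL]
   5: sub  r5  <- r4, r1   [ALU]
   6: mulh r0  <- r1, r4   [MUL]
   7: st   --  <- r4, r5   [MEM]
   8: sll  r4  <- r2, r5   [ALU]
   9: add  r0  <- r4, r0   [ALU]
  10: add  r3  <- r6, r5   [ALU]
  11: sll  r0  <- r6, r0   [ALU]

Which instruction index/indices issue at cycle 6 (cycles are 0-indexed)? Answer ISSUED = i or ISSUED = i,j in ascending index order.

[0] i0,i1  or sll  -- dual
[1] i2  xor  -- RAW r0
[2] i3  mul  -- no-port MUL/MUL
[3] i4,i5  mul sub  -- dual
[4] i6  mulh  -- no-port MUL/MEM
[5] i7,i8  st sll  -- dual
[6] i9,i10  add add  -- dual
[7] i11  sll  -- tail

ISSUED = 9,10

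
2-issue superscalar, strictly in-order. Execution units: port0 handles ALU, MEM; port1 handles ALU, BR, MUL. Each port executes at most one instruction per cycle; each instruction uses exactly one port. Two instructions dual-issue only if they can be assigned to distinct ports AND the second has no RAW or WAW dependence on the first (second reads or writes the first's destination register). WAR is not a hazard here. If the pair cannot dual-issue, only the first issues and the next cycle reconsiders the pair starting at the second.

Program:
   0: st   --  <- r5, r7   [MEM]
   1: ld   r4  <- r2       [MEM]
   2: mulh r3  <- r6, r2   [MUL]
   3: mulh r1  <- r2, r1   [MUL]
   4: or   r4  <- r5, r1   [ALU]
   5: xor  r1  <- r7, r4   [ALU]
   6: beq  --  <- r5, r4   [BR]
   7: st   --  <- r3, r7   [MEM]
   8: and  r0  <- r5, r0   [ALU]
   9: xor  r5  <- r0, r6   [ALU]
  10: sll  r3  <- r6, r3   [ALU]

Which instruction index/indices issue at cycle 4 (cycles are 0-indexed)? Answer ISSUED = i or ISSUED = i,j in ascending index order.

[0] i0  st  -- no-port MEM/MEM
[1] i1/i2  ld mulh  -- dual
[2] i3  mulh  -- RAW r1
[3] i4  or  -- RAW r4
[4] i5/i6  xor beq  -- dual
[5] i7/i8  st and  -- dual
[6] i9/i10  xor sll  -- dual

ISSUED = 5,6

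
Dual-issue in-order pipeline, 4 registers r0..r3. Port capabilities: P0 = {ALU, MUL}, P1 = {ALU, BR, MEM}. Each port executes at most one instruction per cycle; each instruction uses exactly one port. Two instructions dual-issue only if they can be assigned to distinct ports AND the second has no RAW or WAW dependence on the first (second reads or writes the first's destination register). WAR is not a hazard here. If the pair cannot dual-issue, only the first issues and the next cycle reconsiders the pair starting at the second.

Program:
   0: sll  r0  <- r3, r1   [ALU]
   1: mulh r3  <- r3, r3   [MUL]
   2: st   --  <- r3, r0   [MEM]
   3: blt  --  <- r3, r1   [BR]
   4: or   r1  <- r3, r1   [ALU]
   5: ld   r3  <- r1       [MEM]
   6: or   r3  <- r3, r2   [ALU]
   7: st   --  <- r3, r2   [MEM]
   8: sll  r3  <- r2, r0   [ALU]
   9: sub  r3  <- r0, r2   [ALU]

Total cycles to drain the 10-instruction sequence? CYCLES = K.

  cy0 -> i0+i1 (sll mulh) 2-wide
  cy1 -> i2 (st) no-port MEM/BR
  cy2 -> i3+i4 (blt or) 2-wide
  cy3 -> i5 (ld) RAW+WAW r3
  cy4 -> i6 (or) RAW r3
  cy5 -> i7+i8 (st sll) 2-wide
  cy6 -> i9 (sub) tail

CYCLES = 7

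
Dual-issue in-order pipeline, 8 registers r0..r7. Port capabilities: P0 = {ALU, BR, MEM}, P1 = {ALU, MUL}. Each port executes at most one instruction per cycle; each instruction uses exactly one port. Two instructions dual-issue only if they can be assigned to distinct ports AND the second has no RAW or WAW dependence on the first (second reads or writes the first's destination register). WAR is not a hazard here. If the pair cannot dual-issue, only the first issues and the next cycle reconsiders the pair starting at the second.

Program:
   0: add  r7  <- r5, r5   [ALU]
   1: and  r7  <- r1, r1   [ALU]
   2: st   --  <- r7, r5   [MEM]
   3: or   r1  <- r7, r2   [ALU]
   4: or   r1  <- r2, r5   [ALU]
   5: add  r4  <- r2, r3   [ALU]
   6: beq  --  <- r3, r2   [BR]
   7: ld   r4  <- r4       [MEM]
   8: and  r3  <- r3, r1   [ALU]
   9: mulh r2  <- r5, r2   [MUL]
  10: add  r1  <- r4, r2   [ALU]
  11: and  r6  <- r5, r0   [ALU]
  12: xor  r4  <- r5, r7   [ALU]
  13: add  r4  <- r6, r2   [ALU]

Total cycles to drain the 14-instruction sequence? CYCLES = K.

[0] i0  add.ALU  -- WAW r7
[1] i1  and.ALU  -- RAW r7
[2] i2,i3  st.MEM or.ALU  -- pair
[3] i4,i5  or.ALU add.ALU  -- pair
[4] i6  beq.BR  -- no-port BR/MEM
[5] i7,i8  ld.MEM and.ALU  -- pair
[6] i9  mulh.MUL  -- RAW r2
[7] i10,i11  add.ALU and.ALU  -- pair
[8] i12  xor.ALU  -- WAW r4
[9] i13  add.ALU  -- tail

CYCLES = 10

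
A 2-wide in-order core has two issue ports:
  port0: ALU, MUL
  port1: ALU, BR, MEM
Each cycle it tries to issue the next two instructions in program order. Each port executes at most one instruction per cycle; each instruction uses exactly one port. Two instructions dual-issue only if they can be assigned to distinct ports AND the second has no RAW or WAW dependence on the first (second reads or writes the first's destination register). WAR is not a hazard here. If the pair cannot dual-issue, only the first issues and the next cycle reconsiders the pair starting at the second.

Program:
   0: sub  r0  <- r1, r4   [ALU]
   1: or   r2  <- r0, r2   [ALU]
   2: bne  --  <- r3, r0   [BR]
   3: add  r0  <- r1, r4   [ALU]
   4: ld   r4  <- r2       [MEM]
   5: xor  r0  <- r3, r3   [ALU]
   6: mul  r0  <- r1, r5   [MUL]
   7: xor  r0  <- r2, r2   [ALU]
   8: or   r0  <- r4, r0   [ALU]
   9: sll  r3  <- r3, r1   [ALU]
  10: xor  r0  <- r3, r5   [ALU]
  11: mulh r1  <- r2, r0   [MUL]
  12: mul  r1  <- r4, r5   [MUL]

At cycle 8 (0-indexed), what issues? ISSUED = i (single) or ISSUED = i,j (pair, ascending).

t=0 i0:sub ; RAW r0
t=1 i1&i2:or+bne ; pair
t=2 i3&i4:add+ld ; pair
t=3 i5:xor ; WAW r0
t=4 i6:mul ; WAW r0
t=5 i7:xor ; RAW+WAW r0
t=6 i8&i9:or+sll ; pair
t=7 i10:xor ; RAW r0
t=8 i11:mulh ; no-port MUL/MUL
t=9 i12:mul ; tail

ISSUED = 11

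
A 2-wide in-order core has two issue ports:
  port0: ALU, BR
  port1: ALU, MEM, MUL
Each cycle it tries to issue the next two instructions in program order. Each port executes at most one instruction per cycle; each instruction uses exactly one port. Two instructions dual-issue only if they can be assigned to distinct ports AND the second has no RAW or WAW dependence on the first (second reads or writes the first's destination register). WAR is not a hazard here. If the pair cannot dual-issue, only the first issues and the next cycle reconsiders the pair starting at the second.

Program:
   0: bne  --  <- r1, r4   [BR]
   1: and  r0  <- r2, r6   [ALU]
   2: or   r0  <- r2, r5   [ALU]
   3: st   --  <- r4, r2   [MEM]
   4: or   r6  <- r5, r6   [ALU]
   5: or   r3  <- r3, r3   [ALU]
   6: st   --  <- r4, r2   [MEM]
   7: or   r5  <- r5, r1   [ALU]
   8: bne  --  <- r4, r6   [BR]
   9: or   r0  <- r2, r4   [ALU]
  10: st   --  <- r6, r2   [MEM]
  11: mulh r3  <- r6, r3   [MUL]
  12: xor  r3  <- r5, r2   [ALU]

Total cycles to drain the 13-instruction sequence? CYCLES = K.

CYCLES = 8

0. bne.BR/and.ALU @i0/i1  | pair
1. or.ALU/st.MEM @i2/i3  | pair
2. or.ALU/or.ALU @i4/i5  | pair
3. st.MEM/or.ALU @i6/i7  | pair
4. bne.BR/or.ALU @i8/i9  | pair
5. st.MEM @i10  | no-port MEM/MUL
6. mulh.MUL @i11  | WAW r3
7. xor.ALU @i12  | tail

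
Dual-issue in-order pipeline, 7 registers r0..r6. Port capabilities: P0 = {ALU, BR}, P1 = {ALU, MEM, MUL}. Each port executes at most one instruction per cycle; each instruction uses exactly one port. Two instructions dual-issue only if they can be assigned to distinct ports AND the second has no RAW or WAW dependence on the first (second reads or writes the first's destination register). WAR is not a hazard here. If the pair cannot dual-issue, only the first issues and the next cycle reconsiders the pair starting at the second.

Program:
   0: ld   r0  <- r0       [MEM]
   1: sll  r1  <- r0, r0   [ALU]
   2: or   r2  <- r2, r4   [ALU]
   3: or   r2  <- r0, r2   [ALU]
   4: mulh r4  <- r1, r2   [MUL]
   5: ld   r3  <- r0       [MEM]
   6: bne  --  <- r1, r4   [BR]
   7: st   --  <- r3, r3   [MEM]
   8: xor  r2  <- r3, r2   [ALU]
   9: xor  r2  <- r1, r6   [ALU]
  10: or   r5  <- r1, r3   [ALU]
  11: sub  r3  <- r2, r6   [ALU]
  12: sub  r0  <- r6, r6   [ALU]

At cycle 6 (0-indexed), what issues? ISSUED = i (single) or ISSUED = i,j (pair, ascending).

ISSUED = 9,10

#0 head=0: ld.MEM i0 RAW r0
#1 head=1: sll.ALU or.ALU i1/i2 dual
#2 head=3: or.ALU i3 RAW r2
#3 head=4: mulh.MUL i4 no-port MUL/MEM
#4 head=5: ld.MEM bne.BR i5/i6 dual
#5 head=7: st.MEM xor.ALU i7/i8 dual
#6 head=9: xor.ALU or.ALU i9/i10 dual
#7 head=11: sub.ALU sub.ALU i11/i12 dual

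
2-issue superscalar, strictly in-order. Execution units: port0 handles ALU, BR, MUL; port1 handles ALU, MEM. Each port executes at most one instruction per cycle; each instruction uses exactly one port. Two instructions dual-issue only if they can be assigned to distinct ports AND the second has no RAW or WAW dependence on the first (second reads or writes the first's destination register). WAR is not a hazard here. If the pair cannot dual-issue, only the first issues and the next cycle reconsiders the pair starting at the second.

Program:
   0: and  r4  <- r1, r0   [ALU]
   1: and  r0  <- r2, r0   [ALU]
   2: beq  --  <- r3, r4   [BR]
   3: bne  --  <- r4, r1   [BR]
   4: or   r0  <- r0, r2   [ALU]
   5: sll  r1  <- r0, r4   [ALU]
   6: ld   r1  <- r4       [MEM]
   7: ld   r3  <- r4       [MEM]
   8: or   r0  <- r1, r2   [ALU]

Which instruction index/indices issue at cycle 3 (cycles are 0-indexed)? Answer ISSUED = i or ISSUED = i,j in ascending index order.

[0] i0/i1  and+and  -- 2-wide
[1] i2  beq  -- no-port BR/BR
[2] i3/i4  bne+or  -- 2-wide
[3] i5  sll  -- WAW r1
[4] i6  ld  -- no-port MEM/MEM
[5] i7/i8  ld+or  -- 2-wide

ISSUED = 5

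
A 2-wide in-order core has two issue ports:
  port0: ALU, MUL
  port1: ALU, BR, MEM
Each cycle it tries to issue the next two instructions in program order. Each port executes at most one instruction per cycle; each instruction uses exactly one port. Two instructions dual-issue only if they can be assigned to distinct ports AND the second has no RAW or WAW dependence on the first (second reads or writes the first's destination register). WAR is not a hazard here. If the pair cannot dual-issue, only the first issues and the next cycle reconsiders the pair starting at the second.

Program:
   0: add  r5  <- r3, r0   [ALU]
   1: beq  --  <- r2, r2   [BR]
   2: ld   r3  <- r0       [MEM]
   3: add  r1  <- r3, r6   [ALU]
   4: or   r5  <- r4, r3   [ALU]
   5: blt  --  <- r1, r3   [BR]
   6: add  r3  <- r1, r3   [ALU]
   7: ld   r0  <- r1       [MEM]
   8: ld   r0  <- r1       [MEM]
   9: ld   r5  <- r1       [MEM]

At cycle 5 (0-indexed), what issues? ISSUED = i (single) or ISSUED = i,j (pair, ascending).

ISSUED = 8

#0 head=0: add+beq i0&i1 2-wide
#1 head=2: ld i2 RAW r3
#2 head=3: add+or i3&i4 2-wide
#3 head=5: blt+add i5&i6 2-wide
#4 head=7: ld i7 no-port MEM/MEM
#5 head=8: ld i8 no-port MEM/MEM
#6 head=9: ld i9 tail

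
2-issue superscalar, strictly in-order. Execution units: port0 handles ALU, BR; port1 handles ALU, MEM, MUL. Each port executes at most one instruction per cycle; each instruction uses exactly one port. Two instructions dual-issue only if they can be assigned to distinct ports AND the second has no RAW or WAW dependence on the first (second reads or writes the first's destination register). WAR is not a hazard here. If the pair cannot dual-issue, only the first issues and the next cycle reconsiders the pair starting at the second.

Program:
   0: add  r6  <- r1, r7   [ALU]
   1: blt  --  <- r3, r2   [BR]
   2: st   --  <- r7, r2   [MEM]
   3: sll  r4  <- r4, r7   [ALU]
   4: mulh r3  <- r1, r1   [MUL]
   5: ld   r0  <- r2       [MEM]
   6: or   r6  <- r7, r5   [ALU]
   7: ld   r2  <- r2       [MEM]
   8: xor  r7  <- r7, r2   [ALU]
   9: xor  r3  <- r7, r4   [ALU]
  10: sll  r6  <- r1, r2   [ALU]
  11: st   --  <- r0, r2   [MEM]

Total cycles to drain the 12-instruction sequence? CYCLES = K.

#0 head=0: add/blt i0&i1 dual
#1 head=2: st/sll i2&i3 dual
#2 head=4: mulh i4 no-port MUL/MEM
#3 head=5: ld/or i5&i6 dual
#4 head=7: ld i7 RAW r2
#5 head=8: xor i8 RAW r7
#6 head=9: xor/sll i9&i10 dual
#7 head=11: st i11 tail

CYCLES = 8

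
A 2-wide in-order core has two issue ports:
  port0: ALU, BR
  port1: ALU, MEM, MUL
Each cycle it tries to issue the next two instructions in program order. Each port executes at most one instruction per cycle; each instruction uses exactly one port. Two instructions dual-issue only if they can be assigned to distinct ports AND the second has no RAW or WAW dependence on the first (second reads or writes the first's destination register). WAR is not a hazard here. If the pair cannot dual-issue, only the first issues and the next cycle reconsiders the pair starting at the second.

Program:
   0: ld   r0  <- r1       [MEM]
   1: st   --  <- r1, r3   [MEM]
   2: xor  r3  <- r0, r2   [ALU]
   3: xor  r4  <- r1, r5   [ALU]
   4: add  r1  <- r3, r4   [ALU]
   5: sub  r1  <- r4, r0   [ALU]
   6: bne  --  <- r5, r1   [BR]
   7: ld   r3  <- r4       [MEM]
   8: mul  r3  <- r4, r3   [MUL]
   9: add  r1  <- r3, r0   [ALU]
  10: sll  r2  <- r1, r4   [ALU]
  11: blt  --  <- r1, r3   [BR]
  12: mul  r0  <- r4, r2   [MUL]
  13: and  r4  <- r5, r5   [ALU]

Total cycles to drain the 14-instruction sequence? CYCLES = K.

CYCLES = 10

#0 head=0: ld i0 no-port MEM/MEM
#1 head=1: st+xor i1+i2 pair
#2 head=3: xor i3 RAW r4
#3 head=4: add i4 WAW r1
#4 head=5: sub i5 RAW r1
#5 head=6: bne+ld i6+i7 pair
#6 head=8: mul i8 RAW r3
#7 head=9: add i9 RAW r1
#8 head=10: sll+blt i10+i11 pair
#9 head=12: mul+and i12+i13 pair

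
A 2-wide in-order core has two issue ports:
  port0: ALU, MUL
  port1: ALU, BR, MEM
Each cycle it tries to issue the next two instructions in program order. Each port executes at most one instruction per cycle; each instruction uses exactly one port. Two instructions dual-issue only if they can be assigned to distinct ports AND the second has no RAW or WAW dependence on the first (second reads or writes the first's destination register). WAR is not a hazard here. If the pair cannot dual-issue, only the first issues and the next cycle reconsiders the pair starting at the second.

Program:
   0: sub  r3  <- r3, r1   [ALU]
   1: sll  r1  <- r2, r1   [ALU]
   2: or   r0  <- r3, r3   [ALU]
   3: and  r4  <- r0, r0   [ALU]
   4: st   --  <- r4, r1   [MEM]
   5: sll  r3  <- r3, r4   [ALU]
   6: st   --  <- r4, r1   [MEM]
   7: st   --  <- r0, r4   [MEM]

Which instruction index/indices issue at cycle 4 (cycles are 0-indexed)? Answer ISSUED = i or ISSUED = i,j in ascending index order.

#0 head=0: sub+sll i0+i1 2-wide
#1 head=2: or i2 RAW r0
#2 head=3: and i3 RAW r4
#3 head=4: st+sll i4+i5 2-wide
#4 head=6: st i6 no-port MEM/MEM
#5 head=7: st i7 tail

ISSUED = 6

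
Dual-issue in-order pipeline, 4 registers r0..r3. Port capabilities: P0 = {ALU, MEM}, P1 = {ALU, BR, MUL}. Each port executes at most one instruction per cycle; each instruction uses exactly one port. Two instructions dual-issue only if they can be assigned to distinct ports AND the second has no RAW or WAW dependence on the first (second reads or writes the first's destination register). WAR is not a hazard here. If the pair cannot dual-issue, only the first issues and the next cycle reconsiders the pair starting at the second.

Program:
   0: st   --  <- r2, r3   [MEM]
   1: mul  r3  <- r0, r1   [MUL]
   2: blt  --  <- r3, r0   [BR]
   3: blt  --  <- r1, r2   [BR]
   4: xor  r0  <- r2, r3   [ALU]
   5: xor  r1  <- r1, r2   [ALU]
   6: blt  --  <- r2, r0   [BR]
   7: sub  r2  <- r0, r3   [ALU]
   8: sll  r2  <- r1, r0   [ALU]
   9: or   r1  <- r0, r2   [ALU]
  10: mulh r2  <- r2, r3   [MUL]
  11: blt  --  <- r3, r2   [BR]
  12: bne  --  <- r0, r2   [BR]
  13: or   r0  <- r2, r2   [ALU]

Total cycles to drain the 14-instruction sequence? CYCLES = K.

CYCLES = 9

t=0 i0+i1:st.MEM/mul.MUL ; 2-wide
t=1 i2:blt.BR ; no-port BR/BR
t=2 i3+i4:blt.BR/xor.ALU ; 2-wide
t=3 i5+i6:xor.ALU/blt.BR ; 2-wide
t=4 i7:sub.ALU ; WAW r2
t=5 i8:sll.ALU ; RAW r2
t=6 i9+i10:or.ALU/mulh.MUL ; 2-wide
t=7 i11:blt.BR ; no-port BR/BR
t=8 i12+i13:bne.BR/or.ALU ; 2-wide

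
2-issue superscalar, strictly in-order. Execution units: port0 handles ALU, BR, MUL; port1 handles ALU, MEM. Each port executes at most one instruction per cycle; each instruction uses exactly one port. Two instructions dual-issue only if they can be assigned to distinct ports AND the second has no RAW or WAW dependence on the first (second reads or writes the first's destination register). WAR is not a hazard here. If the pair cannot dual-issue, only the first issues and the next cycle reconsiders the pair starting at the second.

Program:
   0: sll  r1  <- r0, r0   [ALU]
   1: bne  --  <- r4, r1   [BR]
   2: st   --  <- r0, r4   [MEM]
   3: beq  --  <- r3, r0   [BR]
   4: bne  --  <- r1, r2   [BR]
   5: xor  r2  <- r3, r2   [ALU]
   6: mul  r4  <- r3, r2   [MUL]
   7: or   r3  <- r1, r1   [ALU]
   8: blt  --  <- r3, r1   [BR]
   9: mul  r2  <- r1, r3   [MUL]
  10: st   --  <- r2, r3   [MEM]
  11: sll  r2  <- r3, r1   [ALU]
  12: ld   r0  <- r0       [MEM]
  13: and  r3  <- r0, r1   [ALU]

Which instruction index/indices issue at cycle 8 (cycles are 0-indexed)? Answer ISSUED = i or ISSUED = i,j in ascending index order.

ISSUED = 12

  cy0 -> i0 (sll.ALU) RAW r1
  cy1 -> i1+i2 (bne.BR st.MEM) pair
  cy2 -> i3 (beq.BR) no-port BR/BR
  cy3 -> i4+i5 (bne.BR xor.ALU) pair
  cy4 -> i6+i7 (mul.MUL or.ALU) pair
  cy5 -> i8 (blt.BR) no-port BR/MUL
  cy6 -> i9 (mul.MUL) RAW r2
  cy7 -> i10+i11 (st.MEM sll.ALU) pair
  cy8 -> i12 (ld.MEM) RAW r0
  cy9 -> i13 (and.ALU) tail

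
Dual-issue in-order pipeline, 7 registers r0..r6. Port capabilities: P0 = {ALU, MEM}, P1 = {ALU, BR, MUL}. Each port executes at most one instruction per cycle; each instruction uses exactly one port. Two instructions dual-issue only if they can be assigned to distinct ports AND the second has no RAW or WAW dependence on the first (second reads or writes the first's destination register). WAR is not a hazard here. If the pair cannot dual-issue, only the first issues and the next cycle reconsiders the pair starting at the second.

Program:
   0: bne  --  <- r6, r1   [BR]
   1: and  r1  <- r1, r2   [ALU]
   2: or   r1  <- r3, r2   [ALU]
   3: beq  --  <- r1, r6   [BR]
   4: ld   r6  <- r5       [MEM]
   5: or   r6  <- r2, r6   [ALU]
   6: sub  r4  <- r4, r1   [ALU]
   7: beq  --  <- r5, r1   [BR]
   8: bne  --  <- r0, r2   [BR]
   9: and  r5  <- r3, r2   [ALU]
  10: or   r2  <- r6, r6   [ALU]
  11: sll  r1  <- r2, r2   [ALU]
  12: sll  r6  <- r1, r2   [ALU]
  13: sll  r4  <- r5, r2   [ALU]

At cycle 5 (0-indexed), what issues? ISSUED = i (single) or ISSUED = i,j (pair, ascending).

ISSUED = 8,9

0. bne.BR;and.ALU @i0&i1  | pair
1. or.ALU @i2  | RAW r1
2. beq.BR;ld.MEM @i3&i4  | pair
3. or.ALU;sub.ALU @i5&i6  | pair
4. beq.BR @i7  | no-port BR/BR
5. bne.BR;and.ALU @i8&i9  | pair
6. or.ALU @i10  | RAW r2
7. sll.ALU @i11  | RAW r1
8. sll.ALU;sll.ALU @i12&i13  | pair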